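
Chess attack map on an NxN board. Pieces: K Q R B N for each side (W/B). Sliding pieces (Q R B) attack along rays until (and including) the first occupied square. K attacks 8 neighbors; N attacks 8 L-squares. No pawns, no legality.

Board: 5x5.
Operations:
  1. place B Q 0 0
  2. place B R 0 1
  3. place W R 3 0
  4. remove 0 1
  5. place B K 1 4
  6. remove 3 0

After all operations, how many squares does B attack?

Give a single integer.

Answer: 15

Derivation:
Op 1: place BQ@(0,0)
Op 2: place BR@(0,1)
Op 3: place WR@(3,0)
Op 4: remove (0,1)
Op 5: place BK@(1,4)
Op 6: remove (3,0)
Per-piece attacks for B:
  BQ@(0,0): attacks (0,1) (0,2) (0,3) (0,4) (1,0) (2,0) (3,0) (4,0) (1,1) (2,2) (3,3) (4,4)
  BK@(1,4): attacks (1,3) (2,4) (0,4) (2,3) (0,3)
Union (15 distinct): (0,1) (0,2) (0,3) (0,4) (1,0) (1,1) (1,3) (2,0) (2,2) (2,3) (2,4) (3,0) (3,3) (4,0) (4,4)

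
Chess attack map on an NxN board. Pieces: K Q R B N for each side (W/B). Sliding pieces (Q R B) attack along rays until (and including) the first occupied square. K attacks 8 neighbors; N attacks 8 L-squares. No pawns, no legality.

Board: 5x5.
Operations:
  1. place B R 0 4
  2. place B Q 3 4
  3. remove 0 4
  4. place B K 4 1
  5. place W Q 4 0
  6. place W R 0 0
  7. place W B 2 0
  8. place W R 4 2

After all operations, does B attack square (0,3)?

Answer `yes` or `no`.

Answer: no

Derivation:
Op 1: place BR@(0,4)
Op 2: place BQ@(3,4)
Op 3: remove (0,4)
Op 4: place BK@(4,1)
Op 5: place WQ@(4,0)
Op 6: place WR@(0,0)
Op 7: place WB@(2,0)
Op 8: place WR@(4,2)
Per-piece attacks for B:
  BQ@(3,4): attacks (3,3) (3,2) (3,1) (3,0) (4,4) (2,4) (1,4) (0,4) (4,3) (2,3) (1,2) (0,1)
  BK@(4,1): attacks (4,2) (4,0) (3,1) (3,2) (3,0)
B attacks (0,3): no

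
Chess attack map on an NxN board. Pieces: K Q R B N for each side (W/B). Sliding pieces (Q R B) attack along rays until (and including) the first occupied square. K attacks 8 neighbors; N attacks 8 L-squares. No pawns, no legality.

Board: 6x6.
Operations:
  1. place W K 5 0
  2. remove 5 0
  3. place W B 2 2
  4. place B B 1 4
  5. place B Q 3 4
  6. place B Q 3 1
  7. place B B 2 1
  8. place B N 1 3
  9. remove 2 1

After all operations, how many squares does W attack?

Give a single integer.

Op 1: place WK@(5,0)
Op 2: remove (5,0)
Op 3: place WB@(2,2)
Op 4: place BB@(1,4)
Op 5: place BQ@(3,4)
Op 6: place BQ@(3,1)
Op 7: place BB@(2,1)
Op 8: place BN@(1,3)
Op 9: remove (2,1)
Per-piece attacks for W:
  WB@(2,2): attacks (3,3) (4,4) (5,5) (3,1) (1,3) (1,1) (0,0) [ray(1,-1) blocked at (3,1); ray(-1,1) blocked at (1,3)]
Union (7 distinct): (0,0) (1,1) (1,3) (3,1) (3,3) (4,4) (5,5)

Answer: 7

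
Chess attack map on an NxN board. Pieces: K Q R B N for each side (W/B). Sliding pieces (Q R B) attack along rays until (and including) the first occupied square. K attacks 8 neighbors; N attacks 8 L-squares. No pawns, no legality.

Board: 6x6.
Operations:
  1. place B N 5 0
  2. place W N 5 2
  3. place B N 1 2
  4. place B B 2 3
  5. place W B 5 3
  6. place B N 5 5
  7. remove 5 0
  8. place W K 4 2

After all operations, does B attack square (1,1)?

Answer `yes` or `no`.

Answer: no

Derivation:
Op 1: place BN@(5,0)
Op 2: place WN@(5,2)
Op 3: place BN@(1,2)
Op 4: place BB@(2,3)
Op 5: place WB@(5,3)
Op 6: place BN@(5,5)
Op 7: remove (5,0)
Op 8: place WK@(4,2)
Per-piece attacks for B:
  BN@(1,2): attacks (2,4) (3,3) (0,4) (2,0) (3,1) (0,0)
  BB@(2,3): attacks (3,4) (4,5) (3,2) (4,1) (5,0) (1,4) (0,5) (1,2) [ray(-1,-1) blocked at (1,2)]
  BN@(5,5): attacks (4,3) (3,4)
B attacks (1,1): no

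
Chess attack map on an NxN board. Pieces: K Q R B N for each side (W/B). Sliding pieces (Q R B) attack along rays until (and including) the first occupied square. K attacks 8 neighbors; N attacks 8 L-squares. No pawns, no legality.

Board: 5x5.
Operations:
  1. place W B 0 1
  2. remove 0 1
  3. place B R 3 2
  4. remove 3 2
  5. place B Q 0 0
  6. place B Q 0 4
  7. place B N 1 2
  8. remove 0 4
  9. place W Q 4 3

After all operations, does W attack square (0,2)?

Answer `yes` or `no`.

Answer: no

Derivation:
Op 1: place WB@(0,1)
Op 2: remove (0,1)
Op 3: place BR@(3,2)
Op 4: remove (3,2)
Op 5: place BQ@(0,0)
Op 6: place BQ@(0,4)
Op 7: place BN@(1,2)
Op 8: remove (0,4)
Op 9: place WQ@(4,3)
Per-piece attacks for W:
  WQ@(4,3): attacks (4,4) (4,2) (4,1) (4,0) (3,3) (2,3) (1,3) (0,3) (3,4) (3,2) (2,1) (1,0)
W attacks (0,2): no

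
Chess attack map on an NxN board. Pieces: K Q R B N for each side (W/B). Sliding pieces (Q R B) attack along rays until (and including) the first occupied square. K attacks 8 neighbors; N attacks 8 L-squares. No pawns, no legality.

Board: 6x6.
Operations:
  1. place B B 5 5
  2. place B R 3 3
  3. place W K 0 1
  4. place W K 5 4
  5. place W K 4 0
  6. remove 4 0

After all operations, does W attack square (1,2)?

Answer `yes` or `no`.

Op 1: place BB@(5,5)
Op 2: place BR@(3,3)
Op 3: place WK@(0,1)
Op 4: place WK@(5,4)
Op 5: place WK@(4,0)
Op 6: remove (4,0)
Per-piece attacks for W:
  WK@(0,1): attacks (0,2) (0,0) (1,1) (1,2) (1,0)
  WK@(5,4): attacks (5,5) (5,3) (4,4) (4,5) (4,3)
W attacks (1,2): yes

Answer: yes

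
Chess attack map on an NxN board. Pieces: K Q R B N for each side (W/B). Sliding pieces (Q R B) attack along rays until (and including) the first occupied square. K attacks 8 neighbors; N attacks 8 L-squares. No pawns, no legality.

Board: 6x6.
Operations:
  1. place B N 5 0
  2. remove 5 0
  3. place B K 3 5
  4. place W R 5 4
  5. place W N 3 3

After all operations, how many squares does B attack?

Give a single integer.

Op 1: place BN@(5,0)
Op 2: remove (5,0)
Op 3: place BK@(3,5)
Op 4: place WR@(5,4)
Op 5: place WN@(3,3)
Per-piece attacks for B:
  BK@(3,5): attacks (3,4) (4,5) (2,5) (4,4) (2,4)
Union (5 distinct): (2,4) (2,5) (3,4) (4,4) (4,5)

Answer: 5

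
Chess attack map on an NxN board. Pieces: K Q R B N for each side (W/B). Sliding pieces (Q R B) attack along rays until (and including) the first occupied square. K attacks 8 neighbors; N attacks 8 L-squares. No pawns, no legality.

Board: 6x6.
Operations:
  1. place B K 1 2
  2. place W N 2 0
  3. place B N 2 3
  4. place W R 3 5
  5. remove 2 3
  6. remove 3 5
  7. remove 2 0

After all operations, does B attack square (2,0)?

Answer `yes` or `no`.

Answer: no

Derivation:
Op 1: place BK@(1,2)
Op 2: place WN@(2,0)
Op 3: place BN@(2,3)
Op 4: place WR@(3,5)
Op 5: remove (2,3)
Op 6: remove (3,5)
Op 7: remove (2,0)
Per-piece attacks for B:
  BK@(1,2): attacks (1,3) (1,1) (2,2) (0,2) (2,3) (2,1) (0,3) (0,1)
B attacks (2,0): no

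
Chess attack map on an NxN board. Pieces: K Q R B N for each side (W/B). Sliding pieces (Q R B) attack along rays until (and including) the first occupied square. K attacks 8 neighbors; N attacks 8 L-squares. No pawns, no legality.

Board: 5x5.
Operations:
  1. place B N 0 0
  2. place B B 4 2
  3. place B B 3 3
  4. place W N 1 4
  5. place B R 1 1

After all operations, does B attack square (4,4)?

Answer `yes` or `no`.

Answer: yes

Derivation:
Op 1: place BN@(0,0)
Op 2: place BB@(4,2)
Op 3: place BB@(3,3)
Op 4: place WN@(1,4)
Op 5: place BR@(1,1)
Per-piece attacks for B:
  BN@(0,0): attacks (1,2) (2,1)
  BR@(1,1): attacks (1,2) (1,3) (1,4) (1,0) (2,1) (3,1) (4,1) (0,1) [ray(0,1) blocked at (1,4)]
  BB@(3,3): attacks (4,4) (4,2) (2,4) (2,2) (1,1) [ray(1,-1) blocked at (4,2); ray(-1,-1) blocked at (1,1)]
  BB@(4,2): attacks (3,3) (3,1) (2,0) [ray(-1,1) blocked at (3,3)]
B attacks (4,4): yes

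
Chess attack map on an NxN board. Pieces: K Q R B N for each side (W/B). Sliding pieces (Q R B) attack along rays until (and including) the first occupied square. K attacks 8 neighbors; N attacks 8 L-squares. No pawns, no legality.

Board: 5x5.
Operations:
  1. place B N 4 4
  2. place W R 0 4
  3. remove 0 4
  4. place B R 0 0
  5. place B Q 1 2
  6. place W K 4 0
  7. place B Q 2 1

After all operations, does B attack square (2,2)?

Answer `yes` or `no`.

Answer: yes

Derivation:
Op 1: place BN@(4,4)
Op 2: place WR@(0,4)
Op 3: remove (0,4)
Op 4: place BR@(0,0)
Op 5: place BQ@(1,2)
Op 6: place WK@(4,0)
Op 7: place BQ@(2,1)
Per-piece attacks for B:
  BR@(0,0): attacks (0,1) (0,2) (0,3) (0,4) (1,0) (2,0) (3,0) (4,0) [ray(1,0) blocked at (4,0)]
  BQ@(1,2): attacks (1,3) (1,4) (1,1) (1,0) (2,2) (3,2) (4,2) (0,2) (2,3) (3,4) (2,1) (0,3) (0,1) [ray(1,-1) blocked at (2,1)]
  BQ@(2,1): attacks (2,2) (2,3) (2,4) (2,0) (3,1) (4,1) (1,1) (0,1) (3,2) (4,3) (3,0) (1,2) (1,0) [ray(-1,1) blocked at (1,2)]
  BN@(4,4): attacks (3,2) (2,3)
B attacks (2,2): yes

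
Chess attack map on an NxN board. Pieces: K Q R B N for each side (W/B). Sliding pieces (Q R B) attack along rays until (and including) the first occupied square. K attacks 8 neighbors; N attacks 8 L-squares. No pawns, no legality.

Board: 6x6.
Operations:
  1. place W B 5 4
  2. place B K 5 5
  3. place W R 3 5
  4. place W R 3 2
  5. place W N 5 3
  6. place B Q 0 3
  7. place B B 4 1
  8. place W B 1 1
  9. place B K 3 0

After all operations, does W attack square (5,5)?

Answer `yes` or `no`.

Op 1: place WB@(5,4)
Op 2: place BK@(5,5)
Op 3: place WR@(3,5)
Op 4: place WR@(3,2)
Op 5: place WN@(5,3)
Op 6: place BQ@(0,3)
Op 7: place BB@(4,1)
Op 8: place WB@(1,1)
Op 9: place BK@(3,0)
Per-piece attacks for W:
  WB@(1,1): attacks (2,2) (3,3) (4,4) (5,5) (2,0) (0,2) (0,0) [ray(1,1) blocked at (5,5)]
  WR@(3,2): attacks (3,3) (3,4) (3,5) (3,1) (3,0) (4,2) (5,2) (2,2) (1,2) (0,2) [ray(0,1) blocked at (3,5); ray(0,-1) blocked at (3,0)]
  WR@(3,5): attacks (3,4) (3,3) (3,2) (4,5) (5,5) (2,5) (1,5) (0,5) [ray(0,-1) blocked at (3,2); ray(1,0) blocked at (5,5)]
  WN@(5,3): attacks (4,5) (3,4) (4,1) (3,2)
  WB@(5,4): attacks (4,5) (4,3) (3,2) [ray(-1,-1) blocked at (3,2)]
W attacks (5,5): yes

Answer: yes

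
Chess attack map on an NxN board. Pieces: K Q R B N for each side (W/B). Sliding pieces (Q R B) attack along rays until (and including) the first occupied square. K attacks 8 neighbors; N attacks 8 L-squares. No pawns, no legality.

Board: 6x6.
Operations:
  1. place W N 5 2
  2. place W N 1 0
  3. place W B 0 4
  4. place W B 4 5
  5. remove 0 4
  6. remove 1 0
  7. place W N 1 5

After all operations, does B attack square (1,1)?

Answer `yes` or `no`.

Answer: no

Derivation:
Op 1: place WN@(5,2)
Op 2: place WN@(1,0)
Op 3: place WB@(0,4)
Op 4: place WB@(4,5)
Op 5: remove (0,4)
Op 6: remove (1,0)
Op 7: place WN@(1,5)
Per-piece attacks for B:
B attacks (1,1): no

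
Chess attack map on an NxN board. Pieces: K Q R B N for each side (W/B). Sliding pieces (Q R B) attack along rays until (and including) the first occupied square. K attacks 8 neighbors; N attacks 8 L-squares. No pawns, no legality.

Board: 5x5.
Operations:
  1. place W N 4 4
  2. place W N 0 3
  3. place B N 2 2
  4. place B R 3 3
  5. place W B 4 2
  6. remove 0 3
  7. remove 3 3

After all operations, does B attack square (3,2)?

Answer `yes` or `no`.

Op 1: place WN@(4,4)
Op 2: place WN@(0,3)
Op 3: place BN@(2,2)
Op 4: place BR@(3,3)
Op 5: place WB@(4,2)
Op 6: remove (0,3)
Op 7: remove (3,3)
Per-piece attacks for B:
  BN@(2,2): attacks (3,4) (4,3) (1,4) (0,3) (3,0) (4,1) (1,0) (0,1)
B attacks (3,2): no

Answer: no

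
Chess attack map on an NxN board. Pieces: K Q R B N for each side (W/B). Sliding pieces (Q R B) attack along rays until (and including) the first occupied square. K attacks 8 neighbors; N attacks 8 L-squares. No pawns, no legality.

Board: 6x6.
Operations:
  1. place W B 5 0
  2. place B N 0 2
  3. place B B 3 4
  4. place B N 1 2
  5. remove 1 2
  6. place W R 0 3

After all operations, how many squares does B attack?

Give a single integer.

Answer: 10

Derivation:
Op 1: place WB@(5,0)
Op 2: place BN@(0,2)
Op 3: place BB@(3,4)
Op 4: place BN@(1,2)
Op 5: remove (1,2)
Op 6: place WR@(0,3)
Per-piece attacks for B:
  BN@(0,2): attacks (1,4) (2,3) (1,0) (2,1)
  BB@(3,4): attacks (4,5) (4,3) (5,2) (2,5) (2,3) (1,2) (0,1)
Union (10 distinct): (0,1) (1,0) (1,2) (1,4) (2,1) (2,3) (2,5) (4,3) (4,5) (5,2)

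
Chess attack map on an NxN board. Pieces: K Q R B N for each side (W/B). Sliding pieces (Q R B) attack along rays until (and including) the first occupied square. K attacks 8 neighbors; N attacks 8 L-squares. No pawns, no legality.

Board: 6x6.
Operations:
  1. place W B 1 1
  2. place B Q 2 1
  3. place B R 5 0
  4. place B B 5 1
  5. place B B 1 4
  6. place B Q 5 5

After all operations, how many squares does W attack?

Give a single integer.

Op 1: place WB@(1,1)
Op 2: place BQ@(2,1)
Op 3: place BR@(5,0)
Op 4: place BB@(5,1)
Op 5: place BB@(1,4)
Op 6: place BQ@(5,5)
Per-piece attacks for W:
  WB@(1,1): attacks (2,2) (3,3) (4,4) (5,5) (2,0) (0,2) (0,0) [ray(1,1) blocked at (5,5)]
Union (7 distinct): (0,0) (0,2) (2,0) (2,2) (3,3) (4,4) (5,5)

Answer: 7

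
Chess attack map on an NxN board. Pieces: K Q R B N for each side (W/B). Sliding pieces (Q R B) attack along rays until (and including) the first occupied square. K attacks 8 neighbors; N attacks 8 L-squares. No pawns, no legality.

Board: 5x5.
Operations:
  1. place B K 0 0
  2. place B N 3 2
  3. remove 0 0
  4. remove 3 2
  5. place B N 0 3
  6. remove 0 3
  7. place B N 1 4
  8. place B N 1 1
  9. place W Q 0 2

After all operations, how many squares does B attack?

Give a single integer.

Op 1: place BK@(0,0)
Op 2: place BN@(3,2)
Op 3: remove (0,0)
Op 4: remove (3,2)
Op 5: place BN@(0,3)
Op 6: remove (0,3)
Op 7: place BN@(1,4)
Op 8: place BN@(1,1)
Op 9: place WQ@(0,2)
Per-piece attacks for B:
  BN@(1,1): attacks (2,3) (3,2) (0,3) (3,0)
  BN@(1,4): attacks (2,2) (3,3) (0,2)
Union (7 distinct): (0,2) (0,3) (2,2) (2,3) (3,0) (3,2) (3,3)

Answer: 7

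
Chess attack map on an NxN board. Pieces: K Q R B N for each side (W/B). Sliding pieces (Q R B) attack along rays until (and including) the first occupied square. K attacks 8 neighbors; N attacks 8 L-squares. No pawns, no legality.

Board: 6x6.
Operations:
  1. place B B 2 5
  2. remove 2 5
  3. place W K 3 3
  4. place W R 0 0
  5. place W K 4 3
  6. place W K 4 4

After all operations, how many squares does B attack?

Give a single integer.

Answer: 0

Derivation:
Op 1: place BB@(2,5)
Op 2: remove (2,5)
Op 3: place WK@(3,3)
Op 4: place WR@(0,0)
Op 5: place WK@(4,3)
Op 6: place WK@(4,4)
Per-piece attacks for B:
Union (0 distinct): (none)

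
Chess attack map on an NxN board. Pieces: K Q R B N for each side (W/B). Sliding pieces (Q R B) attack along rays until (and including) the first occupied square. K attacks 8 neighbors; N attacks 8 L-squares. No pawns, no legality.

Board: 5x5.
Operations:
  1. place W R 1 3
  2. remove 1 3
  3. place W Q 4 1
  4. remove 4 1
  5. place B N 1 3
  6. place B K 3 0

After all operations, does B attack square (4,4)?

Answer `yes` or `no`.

Op 1: place WR@(1,3)
Op 2: remove (1,3)
Op 3: place WQ@(4,1)
Op 4: remove (4,1)
Op 5: place BN@(1,3)
Op 6: place BK@(3,0)
Per-piece attacks for B:
  BN@(1,3): attacks (3,4) (2,1) (3,2) (0,1)
  BK@(3,0): attacks (3,1) (4,0) (2,0) (4,1) (2,1)
B attacks (4,4): no

Answer: no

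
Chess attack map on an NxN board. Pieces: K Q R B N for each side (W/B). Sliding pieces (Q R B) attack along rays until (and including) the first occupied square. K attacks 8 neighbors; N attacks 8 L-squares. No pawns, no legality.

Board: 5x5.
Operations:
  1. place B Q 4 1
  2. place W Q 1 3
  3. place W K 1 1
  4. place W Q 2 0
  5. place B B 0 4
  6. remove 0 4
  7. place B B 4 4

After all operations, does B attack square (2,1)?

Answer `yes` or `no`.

Op 1: place BQ@(4,1)
Op 2: place WQ@(1,3)
Op 3: place WK@(1,1)
Op 4: place WQ@(2,0)
Op 5: place BB@(0,4)
Op 6: remove (0,4)
Op 7: place BB@(4,4)
Per-piece attacks for B:
  BQ@(4,1): attacks (4,2) (4,3) (4,4) (4,0) (3,1) (2,1) (1,1) (3,2) (2,3) (1,4) (3,0) [ray(0,1) blocked at (4,4); ray(-1,0) blocked at (1,1)]
  BB@(4,4): attacks (3,3) (2,2) (1,1) [ray(-1,-1) blocked at (1,1)]
B attacks (2,1): yes

Answer: yes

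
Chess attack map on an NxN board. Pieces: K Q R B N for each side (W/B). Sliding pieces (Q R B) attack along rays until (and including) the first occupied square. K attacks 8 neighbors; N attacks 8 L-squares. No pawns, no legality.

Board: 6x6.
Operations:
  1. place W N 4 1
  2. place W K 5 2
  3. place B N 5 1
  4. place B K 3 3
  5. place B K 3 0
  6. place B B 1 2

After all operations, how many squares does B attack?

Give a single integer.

Answer: 17

Derivation:
Op 1: place WN@(4,1)
Op 2: place WK@(5,2)
Op 3: place BN@(5,1)
Op 4: place BK@(3,3)
Op 5: place BK@(3,0)
Op 6: place BB@(1,2)
Per-piece attacks for B:
  BB@(1,2): attacks (2,3) (3,4) (4,5) (2,1) (3,0) (0,3) (0,1) [ray(1,-1) blocked at (3,0)]
  BK@(3,0): attacks (3,1) (4,0) (2,0) (4,1) (2,1)
  BK@(3,3): attacks (3,4) (3,2) (4,3) (2,3) (4,4) (4,2) (2,4) (2,2)
  BN@(5,1): attacks (4,3) (3,2) (3,0)
Union (17 distinct): (0,1) (0,3) (2,0) (2,1) (2,2) (2,3) (2,4) (3,0) (3,1) (3,2) (3,4) (4,0) (4,1) (4,2) (4,3) (4,4) (4,5)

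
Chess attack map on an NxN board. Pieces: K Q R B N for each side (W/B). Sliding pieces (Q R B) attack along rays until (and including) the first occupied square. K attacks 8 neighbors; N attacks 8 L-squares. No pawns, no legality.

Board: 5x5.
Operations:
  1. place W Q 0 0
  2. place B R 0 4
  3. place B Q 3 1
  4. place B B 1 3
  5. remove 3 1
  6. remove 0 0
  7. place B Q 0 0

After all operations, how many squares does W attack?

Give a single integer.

Op 1: place WQ@(0,0)
Op 2: place BR@(0,4)
Op 3: place BQ@(3,1)
Op 4: place BB@(1,3)
Op 5: remove (3,1)
Op 6: remove (0,0)
Op 7: place BQ@(0,0)
Per-piece attacks for W:
Union (0 distinct): (none)

Answer: 0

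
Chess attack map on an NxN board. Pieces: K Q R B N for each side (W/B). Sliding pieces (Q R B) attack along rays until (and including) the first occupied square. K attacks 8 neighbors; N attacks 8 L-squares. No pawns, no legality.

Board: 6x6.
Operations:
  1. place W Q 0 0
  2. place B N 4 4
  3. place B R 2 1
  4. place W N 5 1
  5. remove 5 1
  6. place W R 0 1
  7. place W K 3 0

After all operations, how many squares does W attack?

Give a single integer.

Op 1: place WQ@(0,0)
Op 2: place BN@(4,4)
Op 3: place BR@(2,1)
Op 4: place WN@(5,1)
Op 5: remove (5,1)
Op 6: place WR@(0,1)
Op 7: place WK@(3,0)
Per-piece attacks for W:
  WQ@(0,0): attacks (0,1) (1,0) (2,0) (3,0) (1,1) (2,2) (3,3) (4,4) [ray(0,1) blocked at (0,1); ray(1,0) blocked at (3,0); ray(1,1) blocked at (4,4)]
  WR@(0,1): attacks (0,2) (0,3) (0,4) (0,5) (0,0) (1,1) (2,1) [ray(0,-1) blocked at (0,0); ray(1,0) blocked at (2,1)]
  WK@(3,0): attacks (3,1) (4,0) (2,0) (4,1) (2,1)
Union (17 distinct): (0,0) (0,1) (0,2) (0,3) (0,4) (0,5) (1,0) (1,1) (2,0) (2,1) (2,2) (3,0) (3,1) (3,3) (4,0) (4,1) (4,4)

Answer: 17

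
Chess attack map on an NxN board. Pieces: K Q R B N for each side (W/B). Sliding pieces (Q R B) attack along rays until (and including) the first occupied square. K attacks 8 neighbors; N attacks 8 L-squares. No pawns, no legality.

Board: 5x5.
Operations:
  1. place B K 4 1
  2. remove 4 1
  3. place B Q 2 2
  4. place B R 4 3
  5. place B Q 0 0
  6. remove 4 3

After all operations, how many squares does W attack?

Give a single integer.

Op 1: place BK@(4,1)
Op 2: remove (4,1)
Op 3: place BQ@(2,2)
Op 4: place BR@(4,3)
Op 5: place BQ@(0,0)
Op 6: remove (4,3)
Per-piece attacks for W:
Union (0 distinct): (none)

Answer: 0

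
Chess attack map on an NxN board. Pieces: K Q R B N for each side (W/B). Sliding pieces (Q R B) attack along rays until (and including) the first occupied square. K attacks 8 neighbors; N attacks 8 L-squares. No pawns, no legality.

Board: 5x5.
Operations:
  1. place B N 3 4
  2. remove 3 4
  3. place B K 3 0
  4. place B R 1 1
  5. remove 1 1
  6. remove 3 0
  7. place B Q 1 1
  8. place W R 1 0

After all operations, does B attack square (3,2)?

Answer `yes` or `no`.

Answer: no

Derivation:
Op 1: place BN@(3,4)
Op 2: remove (3,4)
Op 3: place BK@(3,0)
Op 4: place BR@(1,1)
Op 5: remove (1,1)
Op 6: remove (3,0)
Op 7: place BQ@(1,1)
Op 8: place WR@(1,0)
Per-piece attacks for B:
  BQ@(1,1): attacks (1,2) (1,3) (1,4) (1,0) (2,1) (3,1) (4,1) (0,1) (2,2) (3,3) (4,4) (2,0) (0,2) (0,0) [ray(0,-1) blocked at (1,0)]
B attacks (3,2): no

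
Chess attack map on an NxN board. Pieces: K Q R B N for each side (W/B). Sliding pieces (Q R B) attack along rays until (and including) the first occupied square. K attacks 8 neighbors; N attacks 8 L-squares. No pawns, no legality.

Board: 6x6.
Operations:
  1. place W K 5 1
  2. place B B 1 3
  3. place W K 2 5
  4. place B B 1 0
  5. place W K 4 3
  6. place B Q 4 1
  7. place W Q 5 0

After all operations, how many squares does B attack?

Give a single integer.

Op 1: place WK@(5,1)
Op 2: place BB@(1,3)
Op 3: place WK@(2,5)
Op 4: place BB@(1,0)
Op 5: place WK@(4,3)
Op 6: place BQ@(4,1)
Op 7: place WQ@(5,0)
Per-piece attacks for B:
  BB@(1,0): attacks (2,1) (3,2) (4,3) (0,1) [ray(1,1) blocked at (4,3)]
  BB@(1,3): attacks (2,4) (3,5) (2,2) (3,1) (4,0) (0,4) (0,2)
  BQ@(4,1): attacks (4,2) (4,3) (4,0) (5,1) (3,1) (2,1) (1,1) (0,1) (5,2) (5,0) (3,2) (2,3) (1,4) (0,5) (3,0) [ray(0,1) blocked at (4,3); ray(1,0) blocked at (5,1); ray(1,-1) blocked at (5,0)]
Union (20 distinct): (0,1) (0,2) (0,4) (0,5) (1,1) (1,4) (2,1) (2,2) (2,3) (2,4) (3,0) (3,1) (3,2) (3,5) (4,0) (4,2) (4,3) (5,0) (5,1) (5,2)

Answer: 20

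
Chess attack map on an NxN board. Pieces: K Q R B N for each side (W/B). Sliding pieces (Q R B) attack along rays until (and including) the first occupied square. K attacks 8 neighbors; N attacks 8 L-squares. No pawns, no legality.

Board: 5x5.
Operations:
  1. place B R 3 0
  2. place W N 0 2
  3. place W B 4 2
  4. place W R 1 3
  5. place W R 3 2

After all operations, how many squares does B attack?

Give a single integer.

Op 1: place BR@(3,0)
Op 2: place WN@(0,2)
Op 3: place WB@(4,2)
Op 4: place WR@(1,3)
Op 5: place WR@(3,2)
Per-piece attacks for B:
  BR@(3,0): attacks (3,1) (3,2) (4,0) (2,0) (1,0) (0,0) [ray(0,1) blocked at (3,2)]
Union (6 distinct): (0,0) (1,0) (2,0) (3,1) (3,2) (4,0)

Answer: 6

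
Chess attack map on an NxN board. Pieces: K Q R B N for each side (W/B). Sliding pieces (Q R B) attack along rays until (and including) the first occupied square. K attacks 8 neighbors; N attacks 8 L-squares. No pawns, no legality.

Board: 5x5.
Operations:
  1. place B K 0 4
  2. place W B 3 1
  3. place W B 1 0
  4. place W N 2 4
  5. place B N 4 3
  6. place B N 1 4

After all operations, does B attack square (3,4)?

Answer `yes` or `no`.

Op 1: place BK@(0,4)
Op 2: place WB@(3,1)
Op 3: place WB@(1,0)
Op 4: place WN@(2,4)
Op 5: place BN@(4,3)
Op 6: place BN@(1,4)
Per-piece attacks for B:
  BK@(0,4): attacks (0,3) (1,4) (1,3)
  BN@(1,4): attacks (2,2) (3,3) (0,2)
  BN@(4,3): attacks (2,4) (3,1) (2,2)
B attacks (3,4): no

Answer: no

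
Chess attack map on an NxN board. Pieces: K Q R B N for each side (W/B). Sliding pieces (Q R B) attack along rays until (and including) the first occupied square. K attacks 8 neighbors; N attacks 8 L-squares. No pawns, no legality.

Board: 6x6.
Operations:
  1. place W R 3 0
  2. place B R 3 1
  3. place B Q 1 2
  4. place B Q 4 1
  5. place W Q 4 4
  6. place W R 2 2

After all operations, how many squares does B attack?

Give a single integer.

Answer: 27

Derivation:
Op 1: place WR@(3,0)
Op 2: place BR@(3,1)
Op 3: place BQ@(1,2)
Op 4: place BQ@(4,1)
Op 5: place WQ@(4,4)
Op 6: place WR@(2,2)
Per-piece attacks for B:
  BQ@(1,2): attacks (1,3) (1,4) (1,5) (1,1) (1,0) (2,2) (0,2) (2,3) (3,4) (4,5) (2,1) (3,0) (0,3) (0,1) [ray(1,0) blocked at (2,2); ray(1,-1) blocked at (3,0)]
  BR@(3,1): attacks (3,2) (3,3) (3,4) (3,5) (3,0) (4,1) (2,1) (1,1) (0,1) [ray(0,-1) blocked at (3,0); ray(1,0) blocked at (4,1)]
  BQ@(4,1): attacks (4,2) (4,3) (4,4) (4,0) (5,1) (3,1) (5,2) (5,0) (3,2) (2,3) (1,4) (0,5) (3,0) [ray(0,1) blocked at (4,4); ray(-1,0) blocked at (3,1); ray(-1,-1) blocked at (3,0)]
Union (27 distinct): (0,1) (0,2) (0,3) (0,5) (1,0) (1,1) (1,3) (1,4) (1,5) (2,1) (2,2) (2,3) (3,0) (3,1) (3,2) (3,3) (3,4) (3,5) (4,0) (4,1) (4,2) (4,3) (4,4) (4,5) (5,0) (5,1) (5,2)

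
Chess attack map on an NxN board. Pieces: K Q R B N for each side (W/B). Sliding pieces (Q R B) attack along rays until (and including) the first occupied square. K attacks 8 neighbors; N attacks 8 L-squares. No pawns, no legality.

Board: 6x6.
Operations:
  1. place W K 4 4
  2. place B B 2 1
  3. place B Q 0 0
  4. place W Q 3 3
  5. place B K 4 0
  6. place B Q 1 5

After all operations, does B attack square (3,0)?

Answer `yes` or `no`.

Op 1: place WK@(4,4)
Op 2: place BB@(2,1)
Op 3: place BQ@(0,0)
Op 4: place WQ@(3,3)
Op 5: place BK@(4,0)
Op 6: place BQ@(1,5)
Per-piece attacks for B:
  BQ@(0,0): attacks (0,1) (0,2) (0,3) (0,4) (0,5) (1,0) (2,0) (3,0) (4,0) (1,1) (2,2) (3,3) [ray(1,0) blocked at (4,0); ray(1,1) blocked at (3,3)]
  BQ@(1,5): attacks (1,4) (1,3) (1,2) (1,1) (1,0) (2,5) (3,5) (4,5) (5,5) (0,5) (2,4) (3,3) (0,4) [ray(1,-1) blocked at (3,3)]
  BB@(2,1): attacks (3,2) (4,3) (5,4) (3,0) (1,2) (0,3) (1,0)
  BK@(4,0): attacks (4,1) (5,0) (3,0) (5,1) (3,1)
B attacks (3,0): yes

Answer: yes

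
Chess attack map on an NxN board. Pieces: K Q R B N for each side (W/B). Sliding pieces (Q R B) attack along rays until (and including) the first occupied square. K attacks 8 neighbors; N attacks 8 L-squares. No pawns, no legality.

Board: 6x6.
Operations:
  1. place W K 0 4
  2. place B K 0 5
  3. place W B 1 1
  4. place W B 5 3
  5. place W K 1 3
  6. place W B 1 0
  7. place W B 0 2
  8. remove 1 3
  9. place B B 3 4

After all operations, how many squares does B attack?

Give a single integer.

Op 1: place WK@(0,4)
Op 2: place BK@(0,5)
Op 3: place WB@(1,1)
Op 4: place WB@(5,3)
Op 5: place WK@(1,3)
Op 6: place WB@(1,0)
Op 7: place WB@(0,2)
Op 8: remove (1,3)
Op 9: place BB@(3,4)
Per-piece attacks for B:
  BK@(0,5): attacks (0,4) (1,5) (1,4)
  BB@(3,4): attacks (4,5) (4,3) (5,2) (2,5) (2,3) (1,2) (0,1)
Union (10 distinct): (0,1) (0,4) (1,2) (1,4) (1,5) (2,3) (2,5) (4,3) (4,5) (5,2)

Answer: 10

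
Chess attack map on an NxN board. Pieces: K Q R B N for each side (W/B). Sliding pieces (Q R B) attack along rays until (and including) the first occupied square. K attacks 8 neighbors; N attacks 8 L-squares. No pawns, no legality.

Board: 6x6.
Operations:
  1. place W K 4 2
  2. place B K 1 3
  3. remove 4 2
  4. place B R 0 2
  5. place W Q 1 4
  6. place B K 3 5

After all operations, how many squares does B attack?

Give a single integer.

Answer: 18

Derivation:
Op 1: place WK@(4,2)
Op 2: place BK@(1,3)
Op 3: remove (4,2)
Op 4: place BR@(0,2)
Op 5: place WQ@(1,4)
Op 6: place BK@(3,5)
Per-piece attacks for B:
  BR@(0,2): attacks (0,3) (0,4) (0,5) (0,1) (0,0) (1,2) (2,2) (3,2) (4,2) (5,2)
  BK@(1,3): attacks (1,4) (1,2) (2,3) (0,3) (2,4) (2,2) (0,4) (0,2)
  BK@(3,5): attacks (3,4) (4,5) (2,5) (4,4) (2,4)
Union (18 distinct): (0,0) (0,1) (0,2) (0,3) (0,4) (0,5) (1,2) (1,4) (2,2) (2,3) (2,4) (2,5) (3,2) (3,4) (4,2) (4,4) (4,5) (5,2)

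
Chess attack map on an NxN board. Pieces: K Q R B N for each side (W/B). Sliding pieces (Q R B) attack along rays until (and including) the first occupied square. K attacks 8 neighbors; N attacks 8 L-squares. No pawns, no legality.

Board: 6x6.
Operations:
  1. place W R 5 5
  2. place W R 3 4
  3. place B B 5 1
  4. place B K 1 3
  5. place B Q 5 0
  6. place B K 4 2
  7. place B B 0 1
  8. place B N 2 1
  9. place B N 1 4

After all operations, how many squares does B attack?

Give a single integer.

Answer: 25

Derivation:
Op 1: place WR@(5,5)
Op 2: place WR@(3,4)
Op 3: place BB@(5,1)
Op 4: place BK@(1,3)
Op 5: place BQ@(5,0)
Op 6: place BK@(4,2)
Op 7: place BB@(0,1)
Op 8: place BN@(2,1)
Op 9: place BN@(1,4)
Per-piece attacks for B:
  BB@(0,1): attacks (1,2) (2,3) (3,4) (1,0) [ray(1,1) blocked at (3,4)]
  BK@(1,3): attacks (1,4) (1,2) (2,3) (0,3) (2,4) (2,2) (0,4) (0,2)
  BN@(1,4): attacks (3,5) (2,2) (3,3) (0,2)
  BN@(2,1): attacks (3,3) (4,2) (1,3) (0,2) (4,0) (0,0)
  BK@(4,2): attacks (4,3) (4,1) (5,2) (3,2) (5,3) (5,1) (3,3) (3,1)
  BQ@(5,0): attacks (5,1) (4,0) (3,0) (2,0) (1,0) (0,0) (4,1) (3,2) (2,3) (1,4) [ray(0,1) blocked at (5,1); ray(-1,1) blocked at (1,4)]
  BB@(5,1): attacks (4,2) (4,0) [ray(-1,1) blocked at (4,2)]
Union (25 distinct): (0,0) (0,2) (0,3) (0,4) (1,0) (1,2) (1,3) (1,4) (2,0) (2,2) (2,3) (2,4) (3,0) (3,1) (3,2) (3,3) (3,4) (3,5) (4,0) (4,1) (4,2) (4,3) (5,1) (5,2) (5,3)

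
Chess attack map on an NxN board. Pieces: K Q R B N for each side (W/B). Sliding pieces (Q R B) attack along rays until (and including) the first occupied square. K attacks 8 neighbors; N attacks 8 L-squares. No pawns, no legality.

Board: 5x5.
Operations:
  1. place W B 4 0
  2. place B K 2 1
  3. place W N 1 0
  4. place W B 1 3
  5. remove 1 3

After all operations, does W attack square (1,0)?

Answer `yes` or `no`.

Answer: no

Derivation:
Op 1: place WB@(4,0)
Op 2: place BK@(2,1)
Op 3: place WN@(1,0)
Op 4: place WB@(1,3)
Op 5: remove (1,3)
Per-piece attacks for W:
  WN@(1,0): attacks (2,2) (3,1) (0,2)
  WB@(4,0): attacks (3,1) (2,2) (1,3) (0,4)
W attacks (1,0): no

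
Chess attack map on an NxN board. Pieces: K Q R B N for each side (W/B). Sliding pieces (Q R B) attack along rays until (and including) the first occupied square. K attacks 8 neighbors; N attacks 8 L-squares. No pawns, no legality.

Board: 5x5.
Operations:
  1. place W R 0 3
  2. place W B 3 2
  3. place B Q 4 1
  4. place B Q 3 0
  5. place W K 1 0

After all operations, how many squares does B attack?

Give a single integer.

Op 1: place WR@(0,3)
Op 2: place WB@(3,2)
Op 3: place BQ@(4,1)
Op 4: place BQ@(3,0)
Op 5: place WK@(1,0)
Per-piece attacks for B:
  BQ@(3,0): attacks (3,1) (3,2) (4,0) (2,0) (1,0) (4,1) (2,1) (1,2) (0,3) [ray(0,1) blocked at (3,2); ray(-1,0) blocked at (1,0); ray(1,1) blocked at (4,1); ray(-1,1) blocked at (0,3)]
  BQ@(4,1): attacks (4,2) (4,3) (4,4) (4,0) (3,1) (2,1) (1,1) (0,1) (3,2) (3,0) [ray(-1,1) blocked at (3,2); ray(-1,-1) blocked at (3,0)]
Union (15 distinct): (0,1) (0,3) (1,0) (1,1) (1,2) (2,0) (2,1) (3,0) (3,1) (3,2) (4,0) (4,1) (4,2) (4,3) (4,4)

Answer: 15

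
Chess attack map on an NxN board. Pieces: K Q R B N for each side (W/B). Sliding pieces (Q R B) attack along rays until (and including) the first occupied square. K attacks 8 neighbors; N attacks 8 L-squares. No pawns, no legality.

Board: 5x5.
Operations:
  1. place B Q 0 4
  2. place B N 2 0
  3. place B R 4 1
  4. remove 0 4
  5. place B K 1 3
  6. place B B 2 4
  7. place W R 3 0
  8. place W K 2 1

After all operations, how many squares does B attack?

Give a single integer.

Answer: 19

Derivation:
Op 1: place BQ@(0,4)
Op 2: place BN@(2,0)
Op 3: place BR@(4,1)
Op 4: remove (0,4)
Op 5: place BK@(1,3)
Op 6: place BB@(2,4)
Op 7: place WR@(3,0)
Op 8: place WK@(2,1)
Per-piece attacks for B:
  BK@(1,3): attacks (1,4) (1,2) (2,3) (0,3) (2,4) (2,2) (0,4) (0,2)
  BN@(2,0): attacks (3,2) (4,1) (1,2) (0,1)
  BB@(2,4): attacks (3,3) (4,2) (1,3) [ray(-1,-1) blocked at (1,3)]
  BR@(4,1): attacks (4,2) (4,3) (4,4) (4,0) (3,1) (2,1) [ray(-1,0) blocked at (2,1)]
Union (19 distinct): (0,1) (0,2) (0,3) (0,4) (1,2) (1,3) (1,4) (2,1) (2,2) (2,3) (2,4) (3,1) (3,2) (3,3) (4,0) (4,1) (4,2) (4,3) (4,4)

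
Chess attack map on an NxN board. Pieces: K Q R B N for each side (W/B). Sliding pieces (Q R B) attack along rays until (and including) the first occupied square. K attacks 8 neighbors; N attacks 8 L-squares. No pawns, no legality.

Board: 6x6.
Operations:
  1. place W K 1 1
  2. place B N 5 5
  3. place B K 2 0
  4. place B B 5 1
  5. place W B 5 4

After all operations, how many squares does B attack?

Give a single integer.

Answer: 12

Derivation:
Op 1: place WK@(1,1)
Op 2: place BN@(5,5)
Op 3: place BK@(2,0)
Op 4: place BB@(5,1)
Op 5: place WB@(5,4)
Per-piece attacks for B:
  BK@(2,0): attacks (2,1) (3,0) (1,0) (3,1) (1,1)
  BB@(5,1): attacks (4,2) (3,3) (2,4) (1,5) (4,0)
  BN@(5,5): attacks (4,3) (3,4)
Union (12 distinct): (1,0) (1,1) (1,5) (2,1) (2,4) (3,0) (3,1) (3,3) (3,4) (4,0) (4,2) (4,3)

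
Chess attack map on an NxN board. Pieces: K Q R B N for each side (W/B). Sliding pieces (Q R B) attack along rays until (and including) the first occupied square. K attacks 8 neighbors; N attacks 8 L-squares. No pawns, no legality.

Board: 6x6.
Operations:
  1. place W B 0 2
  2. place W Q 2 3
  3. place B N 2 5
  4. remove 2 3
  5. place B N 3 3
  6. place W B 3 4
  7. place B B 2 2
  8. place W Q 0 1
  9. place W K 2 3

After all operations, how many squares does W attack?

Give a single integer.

Answer: 23

Derivation:
Op 1: place WB@(0,2)
Op 2: place WQ@(2,3)
Op 3: place BN@(2,5)
Op 4: remove (2,3)
Op 5: place BN@(3,3)
Op 6: place WB@(3,4)
Op 7: place BB@(2,2)
Op 8: place WQ@(0,1)
Op 9: place WK@(2,3)
Per-piece attacks for W:
  WQ@(0,1): attacks (0,2) (0,0) (1,1) (2,1) (3,1) (4,1) (5,1) (1,2) (2,3) (1,0) [ray(0,1) blocked at (0,2); ray(1,1) blocked at (2,3)]
  WB@(0,2): attacks (1,3) (2,4) (3,5) (1,1) (2,0)
  WK@(2,3): attacks (2,4) (2,2) (3,3) (1,3) (3,4) (3,2) (1,4) (1,2)
  WB@(3,4): attacks (4,5) (4,3) (5,2) (2,5) (2,3) [ray(-1,1) blocked at (2,5); ray(-1,-1) blocked at (2,3)]
Union (23 distinct): (0,0) (0,2) (1,0) (1,1) (1,2) (1,3) (1,4) (2,0) (2,1) (2,2) (2,3) (2,4) (2,5) (3,1) (3,2) (3,3) (3,4) (3,5) (4,1) (4,3) (4,5) (5,1) (5,2)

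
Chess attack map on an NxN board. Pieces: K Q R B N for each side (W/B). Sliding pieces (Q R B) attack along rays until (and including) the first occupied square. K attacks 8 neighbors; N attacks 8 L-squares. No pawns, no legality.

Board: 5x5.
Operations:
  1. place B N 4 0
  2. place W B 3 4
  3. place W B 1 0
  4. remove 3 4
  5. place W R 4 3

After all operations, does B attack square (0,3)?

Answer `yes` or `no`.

Answer: no

Derivation:
Op 1: place BN@(4,0)
Op 2: place WB@(3,4)
Op 3: place WB@(1,0)
Op 4: remove (3,4)
Op 5: place WR@(4,3)
Per-piece attacks for B:
  BN@(4,0): attacks (3,2) (2,1)
B attacks (0,3): no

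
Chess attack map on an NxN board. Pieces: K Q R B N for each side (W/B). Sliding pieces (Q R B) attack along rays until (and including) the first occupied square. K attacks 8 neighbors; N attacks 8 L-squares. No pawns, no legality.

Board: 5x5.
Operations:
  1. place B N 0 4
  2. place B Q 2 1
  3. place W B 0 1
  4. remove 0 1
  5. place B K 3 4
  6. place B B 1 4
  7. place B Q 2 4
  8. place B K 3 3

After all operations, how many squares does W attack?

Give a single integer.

Op 1: place BN@(0,4)
Op 2: place BQ@(2,1)
Op 3: place WB@(0,1)
Op 4: remove (0,1)
Op 5: place BK@(3,4)
Op 6: place BB@(1,4)
Op 7: place BQ@(2,4)
Op 8: place BK@(3,3)
Per-piece attacks for W:
Union (0 distinct): (none)

Answer: 0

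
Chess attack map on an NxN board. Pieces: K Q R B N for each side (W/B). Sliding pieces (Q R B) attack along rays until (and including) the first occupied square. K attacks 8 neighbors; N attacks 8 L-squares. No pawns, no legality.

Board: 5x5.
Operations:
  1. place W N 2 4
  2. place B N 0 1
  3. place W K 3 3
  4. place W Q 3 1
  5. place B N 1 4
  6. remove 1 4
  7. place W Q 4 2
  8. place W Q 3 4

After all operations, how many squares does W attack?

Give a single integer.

Answer: 22

Derivation:
Op 1: place WN@(2,4)
Op 2: place BN@(0,1)
Op 3: place WK@(3,3)
Op 4: place WQ@(3,1)
Op 5: place BN@(1,4)
Op 6: remove (1,4)
Op 7: place WQ@(4,2)
Op 8: place WQ@(3,4)
Per-piece attacks for W:
  WN@(2,4): attacks (3,2) (4,3) (1,2) (0,3)
  WQ@(3,1): attacks (3,2) (3,3) (3,0) (4,1) (2,1) (1,1) (0,1) (4,2) (4,0) (2,2) (1,3) (0,4) (2,0) [ray(0,1) blocked at (3,3); ray(-1,0) blocked at (0,1); ray(1,1) blocked at (4,2)]
  WK@(3,3): attacks (3,4) (3,2) (4,3) (2,3) (4,4) (4,2) (2,4) (2,2)
  WQ@(3,4): attacks (3,3) (4,4) (2,4) (4,3) (2,3) (1,2) (0,1) [ray(0,-1) blocked at (3,3); ray(-1,0) blocked at (2,4); ray(-1,-1) blocked at (0,1)]
  WQ@(4,2): attacks (4,3) (4,4) (4,1) (4,0) (3,2) (2,2) (1,2) (0,2) (3,3) (3,1) [ray(-1,1) blocked at (3,3); ray(-1,-1) blocked at (3,1)]
Union (22 distinct): (0,1) (0,2) (0,3) (0,4) (1,1) (1,2) (1,3) (2,0) (2,1) (2,2) (2,3) (2,4) (3,0) (3,1) (3,2) (3,3) (3,4) (4,0) (4,1) (4,2) (4,3) (4,4)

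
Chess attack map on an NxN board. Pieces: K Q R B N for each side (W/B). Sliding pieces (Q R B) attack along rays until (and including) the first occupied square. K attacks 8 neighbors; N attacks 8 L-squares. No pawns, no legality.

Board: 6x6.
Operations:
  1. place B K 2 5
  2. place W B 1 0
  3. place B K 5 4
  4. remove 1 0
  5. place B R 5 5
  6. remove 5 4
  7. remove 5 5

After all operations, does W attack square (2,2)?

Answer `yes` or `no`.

Answer: no

Derivation:
Op 1: place BK@(2,5)
Op 2: place WB@(1,0)
Op 3: place BK@(5,4)
Op 4: remove (1,0)
Op 5: place BR@(5,5)
Op 6: remove (5,4)
Op 7: remove (5,5)
Per-piece attacks for W:
W attacks (2,2): no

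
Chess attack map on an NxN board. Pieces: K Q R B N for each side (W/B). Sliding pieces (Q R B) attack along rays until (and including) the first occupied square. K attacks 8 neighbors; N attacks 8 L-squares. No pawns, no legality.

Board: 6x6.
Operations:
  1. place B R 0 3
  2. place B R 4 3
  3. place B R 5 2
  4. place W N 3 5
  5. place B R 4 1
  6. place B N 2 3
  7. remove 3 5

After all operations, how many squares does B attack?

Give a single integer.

Answer: 27

Derivation:
Op 1: place BR@(0,3)
Op 2: place BR@(4,3)
Op 3: place BR@(5,2)
Op 4: place WN@(3,5)
Op 5: place BR@(4,1)
Op 6: place BN@(2,3)
Op 7: remove (3,5)
Per-piece attacks for B:
  BR@(0,3): attacks (0,4) (0,5) (0,2) (0,1) (0,0) (1,3) (2,3) [ray(1,0) blocked at (2,3)]
  BN@(2,3): attacks (3,5) (4,4) (1,5) (0,4) (3,1) (4,2) (1,1) (0,2)
  BR@(4,1): attacks (4,2) (4,3) (4,0) (5,1) (3,1) (2,1) (1,1) (0,1) [ray(0,1) blocked at (4,3)]
  BR@(4,3): attacks (4,4) (4,5) (4,2) (4,1) (5,3) (3,3) (2,3) [ray(0,-1) blocked at (4,1); ray(-1,0) blocked at (2,3)]
  BR@(5,2): attacks (5,3) (5,4) (5,5) (5,1) (5,0) (4,2) (3,2) (2,2) (1,2) (0,2)
Union (27 distinct): (0,0) (0,1) (0,2) (0,4) (0,5) (1,1) (1,2) (1,3) (1,5) (2,1) (2,2) (2,3) (3,1) (3,2) (3,3) (3,5) (4,0) (4,1) (4,2) (4,3) (4,4) (4,5) (5,0) (5,1) (5,3) (5,4) (5,5)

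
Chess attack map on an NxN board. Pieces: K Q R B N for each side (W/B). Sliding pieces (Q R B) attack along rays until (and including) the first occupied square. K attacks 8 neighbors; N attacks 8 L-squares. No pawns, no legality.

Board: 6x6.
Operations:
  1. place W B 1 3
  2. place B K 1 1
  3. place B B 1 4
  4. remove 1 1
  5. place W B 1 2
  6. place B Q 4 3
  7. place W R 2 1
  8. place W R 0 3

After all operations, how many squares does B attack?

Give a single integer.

Op 1: place WB@(1,3)
Op 2: place BK@(1,1)
Op 3: place BB@(1,4)
Op 4: remove (1,1)
Op 5: place WB@(1,2)
Op 6: place BQ@(4,3)
Op 7: place WR@(2,1)
Op 8: place WR@(0,3)
Per-piece attacks for B:
  BB@(1,4): attacks (2,5) (2,3) (3,2) (4,1) (5,0) (0,5) (0,3) [ray(-1,-1) blocked at (0,3)]
  BQ@(4,3): attacks (4,4) (4,5) (4,2) (4,1) (4,0) (5,3) (3,3) (2,3) (1,3) (5,4) (5,2) (3,4) (2,5) (3,2) (2,1) [ray(-1,0) blocked at (1,3); ray(-1,-1) blocked at (2,1)]
Union (18 distinct): (0,3) (0,5) (1,3) (2,1) (2,3) (2,5) (3,2) (3,3) (3,4) (4,0) (4,1) (4,2) (4,4) (4,5) (5,0) (5,2) (5,3) (5,4)

Answer: 18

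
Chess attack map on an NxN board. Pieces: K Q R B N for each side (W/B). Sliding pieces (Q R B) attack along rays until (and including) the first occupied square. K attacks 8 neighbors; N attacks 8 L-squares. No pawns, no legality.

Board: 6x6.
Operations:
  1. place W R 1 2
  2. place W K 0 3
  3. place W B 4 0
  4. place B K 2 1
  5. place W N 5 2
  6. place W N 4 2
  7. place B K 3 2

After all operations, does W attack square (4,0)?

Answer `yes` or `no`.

Answer: yes

Derivation:
Op 1: place WR@(1,2)
Op 2: place WK@(0,3)
Op 3: place WB@(4,0)
Op 4: place BK@(2,1)
Op 5: place WN@(5,2)
Op 6: place WN@(4,2)
Op 7: place BK@(3,2)
Per-piece attacks for W:
  WK@(0,3): attacks (0,4) (0,2) (1,3) (1,4) (1,2)
  WR@(1,2): attacks (1,3) (1,4) (1,5) (1,1) (1,0) (2,2) (3,2) (0,2) [ray(1,0) blocked at (3,2)]
  WB@(4,0): attacks (5,1) (3,1) (2,2) (1,3) (0,4)
  WN@(4,2): attacks (5,4) (3,4) (2,3) (5,0) (3,0) (2,1)
  WN@(5,2): attacks (4,4) (3,3) (4,0) (3,1)
W attacks (4,0): yes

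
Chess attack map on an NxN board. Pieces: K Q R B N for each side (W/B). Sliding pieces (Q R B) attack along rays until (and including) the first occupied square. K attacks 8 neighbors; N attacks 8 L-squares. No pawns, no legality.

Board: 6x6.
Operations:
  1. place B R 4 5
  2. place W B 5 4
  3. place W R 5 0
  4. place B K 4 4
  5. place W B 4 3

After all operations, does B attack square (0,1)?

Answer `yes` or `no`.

Answer: no

Derivation:
Op 1: place BR@(4,5)
Op 2: place WB@(5,4)
Op 3: place WR@(5,0)
Op 4: place BK@(4,4)
Op 5: place WB@(4,3)
Per-piece attacks for B:
  BK@(4,4): attacks (4,5) (4,3) (5,4) (3,4) (5,5) (5,3) (3,5) (3,3)
  BR@(4,5): attacks (4,4) (5,5) (3,5) (2,5) (1,5) (0,5) [ray(0,-1) blocked at (4,4)]
B attacks (0,1): no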